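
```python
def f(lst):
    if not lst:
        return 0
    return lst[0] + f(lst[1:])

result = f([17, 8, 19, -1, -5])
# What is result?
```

17 + 8 + 19 + (-1) + (-5) + 0 = 38

Answer: 38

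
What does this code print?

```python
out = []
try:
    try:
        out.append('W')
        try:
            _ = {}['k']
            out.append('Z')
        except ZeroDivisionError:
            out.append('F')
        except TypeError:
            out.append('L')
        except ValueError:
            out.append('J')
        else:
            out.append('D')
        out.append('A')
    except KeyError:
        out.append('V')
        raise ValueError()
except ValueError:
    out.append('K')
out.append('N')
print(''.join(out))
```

Execution trace: 'W' (try body) → 'V' (except KeyError) → 'K' (outer except ValueError) → 'N' (after the try/except). Output: WVKN

Answer: WVKN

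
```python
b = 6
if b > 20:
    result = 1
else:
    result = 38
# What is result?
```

Trace:
`b = 6` → b = 6
`if b > 20: ...` → b > 20 is False, take else branch → result = 38
So result = 38

Answer: 38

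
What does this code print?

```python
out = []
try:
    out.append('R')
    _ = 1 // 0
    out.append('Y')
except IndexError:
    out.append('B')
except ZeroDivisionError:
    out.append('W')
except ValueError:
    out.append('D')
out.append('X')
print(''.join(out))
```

Execution trace: 'R' (try body) → 'W' (except ZeroDivisionError) → 'X' (after the try/except). Output: RWX

Answer: RWX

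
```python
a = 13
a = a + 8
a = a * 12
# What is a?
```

Trace:
`a = 13` → a = 13
`a = a + 8` → a = 21
`a = a * 12` → a = 252
So a = 252

Answer: 252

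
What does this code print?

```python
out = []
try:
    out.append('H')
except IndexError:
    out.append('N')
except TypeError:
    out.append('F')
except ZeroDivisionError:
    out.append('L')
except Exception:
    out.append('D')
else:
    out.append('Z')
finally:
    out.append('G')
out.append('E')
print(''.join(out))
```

Execution trace: 'H' (try body, no exception) → 'Z' (else) → 'G' (finally) → 'E' (after the try/except). Output: HZGE

Answer: HZGE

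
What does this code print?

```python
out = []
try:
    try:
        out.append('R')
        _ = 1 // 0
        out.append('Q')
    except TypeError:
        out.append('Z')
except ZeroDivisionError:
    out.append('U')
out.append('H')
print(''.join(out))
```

Execution trace: 'R' (try body) → 'U' (outer except ZeroDivisionError) → 'H' (after the try/except). Output: RUH

Answer: RUH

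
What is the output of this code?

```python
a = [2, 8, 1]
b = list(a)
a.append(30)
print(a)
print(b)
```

Key concept: list() constructor creates copy.
Step by step:
`a = [2, 8, 1]` → a = [2, 8, 1]
`b = list(a)` → b = [2, 8, 1]
`a.append(30)` → a = [2, 8, 1, 30]
`print(a)` → prints [2, 8, 1, 30]
`print(b)` → prints [2, 8, 1]

Answer:
[2, 8, 1, 30]
[2, 8, 1]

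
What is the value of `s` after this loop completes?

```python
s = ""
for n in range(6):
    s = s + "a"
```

Repeat 'a' 6 times
`s` takes the values: "" → "a" → "aa" → "aaa" → "aaaa" → "aaaaa" → "aaaaaa"

Answer: "aaaaaa"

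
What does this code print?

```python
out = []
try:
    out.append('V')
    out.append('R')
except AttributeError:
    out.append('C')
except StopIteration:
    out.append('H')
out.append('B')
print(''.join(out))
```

Execution trace: 'V' (try body) → 'R' (try body, no exception) → 'B' (after the try/except). Output: VRB

Answer: VRB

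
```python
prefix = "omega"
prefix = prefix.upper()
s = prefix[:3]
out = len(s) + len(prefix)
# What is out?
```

Trace:
`prefix = "omega"` → prefix = 'omega'
`prefix = prefix.upper()` → prefix = 'OMEGA'
`s = prefix[:3]` → s = 'OME'
`out = len(s) + len(prefix)` → out = 8
So out = 8

Answer: 8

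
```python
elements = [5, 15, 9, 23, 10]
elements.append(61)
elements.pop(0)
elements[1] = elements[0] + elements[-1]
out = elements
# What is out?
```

Trace:
`elements = [5, 15, 9, 23, 10]` → elements = [5, 15, 9, 23, 10]
`elements.append(61)` → elements = [5, 15, 9, 23, 10, 61]
`elements.pop(0)` → elements = [15, 9, 23, 10, 61]
`elements[1] = elements[0] + elements[-1]` → elements = [15, 76, 23, 10, 61]
`out = elements` → out = [15, 76, 23, 10, 61]
So out = [15, 76, 23, 10, 61]

Answer: [15, 76, 23, 10, 61]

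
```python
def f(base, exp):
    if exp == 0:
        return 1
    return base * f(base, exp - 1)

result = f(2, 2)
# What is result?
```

f(2, 2) = 2 * 2 = 4

Answer: 4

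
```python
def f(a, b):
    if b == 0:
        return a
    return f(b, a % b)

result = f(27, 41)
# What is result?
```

f(27, 41) -> f(41, 27) -> f(27, 14) -> f(14, 13) -> f(13, 1) -> f(1, 0) -> 1

Answer: 1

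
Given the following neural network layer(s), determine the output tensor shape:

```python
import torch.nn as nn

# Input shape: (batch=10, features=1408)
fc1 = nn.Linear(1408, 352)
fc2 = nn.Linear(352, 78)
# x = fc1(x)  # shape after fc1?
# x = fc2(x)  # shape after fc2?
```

Input: (10, 1408) -> after fc1: (10, 352) -> Output: (10, 78)

Answer: (10, 78)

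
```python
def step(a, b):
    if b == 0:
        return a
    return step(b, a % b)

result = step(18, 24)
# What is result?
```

step(18, 24) -> step(24, 18) -> step(18, 6) -> step(6, 0) -> 6

Answer: 6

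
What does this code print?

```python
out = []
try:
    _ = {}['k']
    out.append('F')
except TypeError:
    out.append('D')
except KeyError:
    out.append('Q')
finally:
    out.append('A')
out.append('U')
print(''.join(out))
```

Execution trace: 'Q' (except KeyError) → 'A' (finally) → 'U' (after the try/except). Output: QAU

Answer: QAU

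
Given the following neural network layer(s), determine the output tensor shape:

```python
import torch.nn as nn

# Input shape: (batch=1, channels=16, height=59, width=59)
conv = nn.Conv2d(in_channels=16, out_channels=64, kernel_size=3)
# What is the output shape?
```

Input: (1, 16, 59, 59) -> Output: (1, 64, 57, 57)

Answer: (1, 64, 57, 57)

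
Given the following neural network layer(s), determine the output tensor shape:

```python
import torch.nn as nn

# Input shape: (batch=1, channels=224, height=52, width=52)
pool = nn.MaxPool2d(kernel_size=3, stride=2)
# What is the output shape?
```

Input: (1, 224, 52, 52) -> Output: (1, 224, 25, 25)

Answer: (1, 224, 25, 25)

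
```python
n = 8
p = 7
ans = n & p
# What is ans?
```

Trace:
`n = 8` → n = 8
`p = 7` → p = 7
`ans = n & p` → ans = 0
So ans = 0

Answer: 0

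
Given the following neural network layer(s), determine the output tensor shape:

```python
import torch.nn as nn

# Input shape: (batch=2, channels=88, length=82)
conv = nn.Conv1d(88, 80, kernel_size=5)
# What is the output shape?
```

Input: (2, 88, 82) -> Output: (2, 80, 78)

Answer: (2, 80, 78)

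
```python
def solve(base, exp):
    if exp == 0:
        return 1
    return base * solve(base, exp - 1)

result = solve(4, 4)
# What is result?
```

solve(4, 4) = 4 * 4 * 4 * 4 = 256

Answer: 256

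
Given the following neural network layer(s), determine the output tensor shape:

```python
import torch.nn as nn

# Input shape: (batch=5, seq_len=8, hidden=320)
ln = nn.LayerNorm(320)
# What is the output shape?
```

Input: (5, 8, 320) -> Output: (5, 8, 320)

Answer: (5, 8, 320)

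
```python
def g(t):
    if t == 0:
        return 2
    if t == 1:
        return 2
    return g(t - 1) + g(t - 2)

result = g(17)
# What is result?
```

Build up from base cases: g(0)=2, g(1)=2, g(2)=4, g(3)=6, g(4)=10, g(5)=16, g(6)=26, ..., g(17)=5168

Answer: 5168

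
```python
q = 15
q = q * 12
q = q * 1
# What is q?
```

Trace:
`q = 15` → q = 15
`q = q * 12` → q = 180
`q = q * 1` → q = 180
So q = 180

Answer: 180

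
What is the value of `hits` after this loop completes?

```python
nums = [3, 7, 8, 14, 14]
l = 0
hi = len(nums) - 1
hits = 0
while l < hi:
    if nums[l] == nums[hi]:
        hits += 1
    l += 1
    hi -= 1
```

Count matching pairs from ends
`hits` takes the values: 0

Answer: 0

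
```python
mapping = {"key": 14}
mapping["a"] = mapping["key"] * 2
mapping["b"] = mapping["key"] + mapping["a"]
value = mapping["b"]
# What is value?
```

Trace:
`mapping = {"key": 14}` → mapping = {'key': 14}
`mapping["a"] = mapping["key"] * 2` → mapping = {'key': 14, 'a': 28}
`mapping["b"] = mapping["key"] + mapping["a"]` → mapping = {'key': 14, 'a': 28, 'b': 42}
`value = mapping["b"]` → value = 42
So value = 42

Answer: 42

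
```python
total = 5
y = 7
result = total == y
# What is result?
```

Trace:
`total = 5` → total = 5
`y = 7` → y = 7
`result = total == y` → result = False
So result = False

Answer: False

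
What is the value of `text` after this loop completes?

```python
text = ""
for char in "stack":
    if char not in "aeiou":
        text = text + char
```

Remove vowels from 'stack'
`text` takes the values: "" → "s" → "st" → "stc" → "stck"

Answer: "stck"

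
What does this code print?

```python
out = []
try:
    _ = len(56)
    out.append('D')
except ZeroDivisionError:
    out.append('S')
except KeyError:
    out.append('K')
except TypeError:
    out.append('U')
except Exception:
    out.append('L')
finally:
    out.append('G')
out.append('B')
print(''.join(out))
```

Execution trace: 'U' (except TypeError) → 'G' (finally) → 'B' (after the try/except). Output: UGB

Answer: UGB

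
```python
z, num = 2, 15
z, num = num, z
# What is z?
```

Trace:
`z, num = 2, 15` → z = 2; num = 15
`z, num = num, z` → z = 15; num = 2
So z = 15

Answer: 15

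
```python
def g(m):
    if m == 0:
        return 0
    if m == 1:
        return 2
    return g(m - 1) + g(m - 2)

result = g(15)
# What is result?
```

Build up from base cases: g(0)=0, g(1)=2, g(2)=2, g(3)=4, g(4)=6, g(5)=10, g(6)=16, ..., g(15)=1220

Answer: 1220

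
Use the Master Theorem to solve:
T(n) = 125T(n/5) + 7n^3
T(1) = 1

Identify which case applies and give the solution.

a=125, b=5, f(n)=7n^3. log_5(125) = 3. Since c=3 = 3, Case 2 applies: T(n) = Θ(n^log_b(a) · log n) = O(n^3 log n).

Answer: O(n^3 log n) - Case 2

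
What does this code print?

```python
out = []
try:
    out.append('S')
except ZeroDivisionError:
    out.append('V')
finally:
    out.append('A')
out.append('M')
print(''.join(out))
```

Execution trace: 'S' (try body, no exception) → 'A' (finally) → 'M' (after the try/except). Output: SAM

Answer: SAM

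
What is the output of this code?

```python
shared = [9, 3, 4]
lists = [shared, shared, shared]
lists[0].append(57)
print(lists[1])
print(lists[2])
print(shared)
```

Key concept: list of same reference.
Step by step:
`shared = [9, 3, 4]` → shared = [9, 3, 4]
`lists = [shared, shared, shared]` → lists = [[9, 3, 4], [9, 3, 4], [9, 3, 4]]
`lists[0].append(57)` → shared = [9, 3, 4, 57]; lists = [[9, 3, 4, 57], [9, 3, 4, 57], [9, 3, 4, 57]]
`print(lists[1])` → prints [9, 3, 4, 57]
`print(lists[2])` → prints [9, 3, 4, 57]
`print(shared)` → prints [9, 3, 4, 57]

Answer:
[9, 3, 4, 57]
[9, 3, 4, 57]
[9, 3, 4, 57]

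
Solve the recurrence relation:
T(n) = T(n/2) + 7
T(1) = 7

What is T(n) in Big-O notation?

Each step divides n by 2 and adds 7. After log_2(n) steps we reach T(1)=7. So T(n) = 7·log_2(n) + 7 = O(log n).

Answer: O(log n)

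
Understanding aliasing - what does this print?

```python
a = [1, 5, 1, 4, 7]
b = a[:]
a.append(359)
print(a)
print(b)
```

Key concept: slice [:] creates copy.
Step by step:
`a = [1, 5, 1, 4, 7]` → a = [1, 5, 1, 4, 7]
`b = a[:]` → b = [1, 5, 1, 4, 7]
`a.append(359)` → a = [1, 5, 1, 4, 7, 359]
`print(a)` → prints [1, 5, 1, 4, 7, 359]
`print(b)` → prints [1, 5, 1, 4, 7]

Answer:
[1, 5, 1, 4, 7, 359]
[1, 5, 1, 4, 7]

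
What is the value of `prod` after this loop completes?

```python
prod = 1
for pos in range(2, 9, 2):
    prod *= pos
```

Product of even numbers 2 to 8
`prod` takes the values: 1 → 2 → 8 → 48 → 384

Answer: 384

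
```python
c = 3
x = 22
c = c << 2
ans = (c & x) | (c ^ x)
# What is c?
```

Trace:
`c = 3` → c = 3
`x = 22` → x = 22
`c = c << 2` → c = 12
`ans = (c & x) | (c ^ x)` → ans = 30
So c = 12

Answer: 12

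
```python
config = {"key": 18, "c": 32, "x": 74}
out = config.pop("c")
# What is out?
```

Trace:
`config = {"key": 18, "c": 32, "x": 74}` → config = {'key': 18, 'c': 32, 'x': 74}
`out = config.pop("c")` → config = {'key': 18, 'x': 74}; out = 32
So out = 32

Answer: 32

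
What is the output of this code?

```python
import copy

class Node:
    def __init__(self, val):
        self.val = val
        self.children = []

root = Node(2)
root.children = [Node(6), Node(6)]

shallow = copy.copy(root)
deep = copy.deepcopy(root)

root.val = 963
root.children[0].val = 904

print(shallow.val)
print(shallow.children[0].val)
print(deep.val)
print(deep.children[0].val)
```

Key concept: deep copy with custom objects.
Step by step:
`root = Node(2)` → root = Node(val=2, children=[])
`root.children = [Node(6), Node(6)]` → root = Node(val=2, children=[Node(val=6, children=[]), Node(val=6, children=[])])
`shallow = copy.copy(root)` → shallow = Node(val=2, children=[Node(val=6, children=[]), Node(val=6, children=[])])
`deep = copy.deepcopy(root)` → deep = Node(val=2, children=[Node(val=6, children=[]), Node(val=6, children=[])])
`root.val = 963` → root = Node(val=963, children=[Node(val=6, children=[]), Node(val=6, children=[])])
`root.children[0].val = 904` → root = Node(val=963, children=[Node(val=904, children=[]), Node(val=6, children=[])]); shallow = Node(val=2, children=[Node(val=904, children=[]), Node(val=6, children=[])])
`print(shallow.val)` → prints 2
`print(shallow.children[0].val)` → prints 904
`print(deep.val)` → prints 2
`print(deep.children[0].val)` → prints 6

Answer:
2
904
2
6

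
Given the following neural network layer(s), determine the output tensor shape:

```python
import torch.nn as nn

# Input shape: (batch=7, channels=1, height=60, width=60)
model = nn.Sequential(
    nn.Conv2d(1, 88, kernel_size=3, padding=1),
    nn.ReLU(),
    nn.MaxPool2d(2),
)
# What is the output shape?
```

Input: (7, 1, 60, 60) -> after Conv2d: (7, 88, 60, 60) -> after ReLU: (7, 88, 60, 60) -> Output: (7, 88, 30, 30)

Answer: (7, 88, 30, 30)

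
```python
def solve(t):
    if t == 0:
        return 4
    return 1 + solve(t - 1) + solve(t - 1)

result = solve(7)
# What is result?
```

solve(t) = 1 + 2·solve(t-1), solve(0)=4. Closed form: (4+1)·2^7 - 1 = 639.

Answer: 639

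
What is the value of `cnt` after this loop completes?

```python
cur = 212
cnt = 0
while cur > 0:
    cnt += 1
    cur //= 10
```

Count digits by repeated division by 10
`cnt` takes the values: 0 → 1 → 2 → 3

Answer: 3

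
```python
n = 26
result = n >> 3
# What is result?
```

Trace:
`n = 26` → n = 26
`result = n >> 3` → result = 3
So result = 3

Answer: 3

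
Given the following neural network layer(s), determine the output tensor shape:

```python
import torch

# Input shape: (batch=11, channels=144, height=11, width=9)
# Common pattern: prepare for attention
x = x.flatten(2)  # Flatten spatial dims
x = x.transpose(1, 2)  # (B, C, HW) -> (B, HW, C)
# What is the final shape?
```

Input: (11, 144, 11, 9) -> after flatten(2): (11, 144, 99) -> Output: (11, 99, 144)

Answer: (11, 99, 144)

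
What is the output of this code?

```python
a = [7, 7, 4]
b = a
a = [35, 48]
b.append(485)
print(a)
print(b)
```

Key concept: rebinding vs mutation: a is rebound to a new list, b still points at the original.
Step by step:
`a = [7, 7, 4]` → a = [7, 7, 4]
`b = a` → b = [7, 7, 4] (same object as a)
`a = [35, 48]` → a = [35, 48]
`b.append(485)` → b = [7, 7, 4, 485]
`print(a)` → prints [35, 48]
`print(b)` → prints [7, 7, 4, 485]

Answer:
[35, 48]
[7, 7, 4, 485]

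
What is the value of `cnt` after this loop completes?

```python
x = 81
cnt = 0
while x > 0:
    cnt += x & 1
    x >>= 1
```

Count set bits in 81 (binary: 0b1010001)
`cnt` takes the values: 0 → 1 → 2 → 3

Answer: 3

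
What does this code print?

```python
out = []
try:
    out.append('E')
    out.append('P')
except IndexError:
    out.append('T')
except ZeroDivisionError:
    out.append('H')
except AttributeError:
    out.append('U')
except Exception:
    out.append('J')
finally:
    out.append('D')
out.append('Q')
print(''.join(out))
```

Execution trace: 'E' (try body) → 'P' (try body, no exception) → 'D' (finally) → 'Q' (after the try/except). Output: EPDQ

Answer: EPDQ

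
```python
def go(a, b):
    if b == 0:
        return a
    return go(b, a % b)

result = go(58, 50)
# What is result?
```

go(58, 50) -> go(50, 8) -> go(8, 2) -> go(2, 0) -> 2

Answer: 2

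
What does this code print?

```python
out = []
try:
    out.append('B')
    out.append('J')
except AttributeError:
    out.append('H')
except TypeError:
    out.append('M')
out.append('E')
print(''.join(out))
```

Execution trace: 'B' (try body) → 'J' (try body, no exception) → 'E' (after the try/except). Output: BJE

Answer: BJE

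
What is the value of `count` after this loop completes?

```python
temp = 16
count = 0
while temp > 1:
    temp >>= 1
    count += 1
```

Count right shifts until 1
`count` takes the values: 0 → 1 → 2 → 3 → 4

Answer: 4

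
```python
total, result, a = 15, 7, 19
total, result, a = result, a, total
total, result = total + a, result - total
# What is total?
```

Trace:
`total, result, a = 15, 7, 19` → total = 15; result = 7; a = 19
`total, result, a = result, a, total` → total = 7; result = 19; a = 15
`total, result = total + a, result - total` → total = 22; result = 12
So total = 22

Answer: 22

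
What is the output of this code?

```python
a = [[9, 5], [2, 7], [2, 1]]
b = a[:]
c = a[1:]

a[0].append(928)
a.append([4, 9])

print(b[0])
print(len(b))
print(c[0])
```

Key concept: slice with nested mutation.
Step by step:
`a = [[9, 5], [2, 7], [2, 1]]` → a = [[9, 5], [2, 7], [2, 1]]
`b = a[:]` → b = [[9, 5], [2, 7], [2, 1]]
`c = a[1:]` → c = [[2, 7], [2, 1]]
`a[0].append(928)` → a = [[9, 5, 928], [2, 7], [2, 1]]; b = [[9, 5, 928], [2, 7], [2, 1]]
`a.append([4, 9])` → a = [[9, 5, 928], [2, 7], [2, 1], [4, 9]]
`print(b[0])` → prints [9, 5, 928]
`print(len(b))` → prints 3
`print(c[0])` → prints [2, 7]

Answer:
[9, 5, 928]
3
[2, 7]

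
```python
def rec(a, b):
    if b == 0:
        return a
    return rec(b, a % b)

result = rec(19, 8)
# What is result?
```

rec(19, 8) -> rec(8, 3) -> rec(3, 2) -> rec(2, 1) -> rec(1, 0) -> 1

Answer: 1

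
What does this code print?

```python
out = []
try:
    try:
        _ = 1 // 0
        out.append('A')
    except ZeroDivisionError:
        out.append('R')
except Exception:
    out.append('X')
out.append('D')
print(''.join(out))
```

Execution trace: 'R' (inner except ZeroDivisionError) → 'D' (after the try/except). Output: RD

Answer: RD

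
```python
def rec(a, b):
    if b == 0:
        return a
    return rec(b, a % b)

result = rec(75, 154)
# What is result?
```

rec(75, 154) -> rec(154, 75) -> rec(75, 4) -> rec(4, 3) -> rec(3, 1) -> rec(1, 0) -> 1

Answer: 1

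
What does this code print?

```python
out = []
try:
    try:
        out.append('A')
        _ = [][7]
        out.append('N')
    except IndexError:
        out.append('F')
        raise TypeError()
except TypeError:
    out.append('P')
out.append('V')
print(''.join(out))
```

Execution trace: 'A' (inner try body) → 'F' (inner except IndexError) → 'P' (outer except TypeError) → 'V' (after the try/except). Output: AFPV

Answer: AFPV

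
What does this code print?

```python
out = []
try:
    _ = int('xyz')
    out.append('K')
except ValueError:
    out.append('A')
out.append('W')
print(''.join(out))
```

Execution trace: 'A' (except ValueError) → 'W' (after the try/except). Output: AW

Answer: AW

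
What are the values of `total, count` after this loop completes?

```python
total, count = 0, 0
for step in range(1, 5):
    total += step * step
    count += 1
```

Sum of squares and count
`total, count` takes the values: (0, 0) → (1, 0) → (1, 1) → (5, 1) → (5, 2) → (14, 2) → (14, 3) → (30, 3) → (30, 4)

Answer: 30, 4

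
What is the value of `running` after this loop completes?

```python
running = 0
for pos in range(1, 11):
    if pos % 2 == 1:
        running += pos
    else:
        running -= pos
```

Add odd, subtract even
`running` takes the values: 0 → 1 → -1 → 2 → -2 → 3 → -3 → 4 → -4 → 5 → -5

Answer: -5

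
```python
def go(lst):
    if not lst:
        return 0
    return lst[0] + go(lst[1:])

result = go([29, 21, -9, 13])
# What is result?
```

29 + 21 + (-9) + 13 + 0 = 54

Answer: 54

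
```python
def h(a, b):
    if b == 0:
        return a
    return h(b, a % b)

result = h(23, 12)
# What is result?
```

h(23, 12) -> h(12, 11) -> h(11, 1) -> h(1, 0) -> 1

Answer: 1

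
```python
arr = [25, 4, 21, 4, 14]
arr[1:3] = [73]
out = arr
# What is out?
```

Trace:
`arr = [25, 4, 21, 4, 14]` → arr = [25, 4, 21, 4, 14]
`arr[1:3] = [73]` → arr = [25, 73, 4, 14]
`out = arr` → out = [25, 73, 4, 14]
So out = [25, 73, 4, 14]

Answer: [25, 73, 4, 14]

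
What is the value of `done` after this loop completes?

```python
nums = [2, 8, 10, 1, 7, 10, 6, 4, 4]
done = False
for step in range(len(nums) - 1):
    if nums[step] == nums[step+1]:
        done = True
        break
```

Check consecutive duplicates in [2, 8, 10, 1, 7, 10, 6, 4, 4]
`done` takes the values: False → True

Answer: True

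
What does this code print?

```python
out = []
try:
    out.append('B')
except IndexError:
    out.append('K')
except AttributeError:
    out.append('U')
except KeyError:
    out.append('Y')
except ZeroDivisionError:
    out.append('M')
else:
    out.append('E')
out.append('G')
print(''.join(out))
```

Execution trace: 'B' (try body, no exception) → 'E' (else) → 'G' (after the try/except). Output: BEG

Answer: BEG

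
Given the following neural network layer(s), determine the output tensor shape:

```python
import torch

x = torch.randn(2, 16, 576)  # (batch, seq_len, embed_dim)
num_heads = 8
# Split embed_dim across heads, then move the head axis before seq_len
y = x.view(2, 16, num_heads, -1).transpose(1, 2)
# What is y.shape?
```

Input: (2, 16, 576) -> head_dim = 576 // 8 = 72; after view: (2, 16, 8, 72) -> after transpose(1, 2): (2, 8, 16, 72) -> Output: (2, 8, 16, 72)

Answer: (2, 8, 16, 72)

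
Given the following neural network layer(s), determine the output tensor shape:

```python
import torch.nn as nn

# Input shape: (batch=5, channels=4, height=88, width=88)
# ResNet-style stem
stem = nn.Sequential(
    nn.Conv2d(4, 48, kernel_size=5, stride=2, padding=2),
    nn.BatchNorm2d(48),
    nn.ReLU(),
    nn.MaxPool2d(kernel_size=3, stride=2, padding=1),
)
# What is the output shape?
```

Input: (5, 4, 88, 88) -> after Conv2d 5x5 stride=2: (5, 48, 44, 44) -> Output: (5, 48, 22, 22)

Answer: (5, 48, 22, 22)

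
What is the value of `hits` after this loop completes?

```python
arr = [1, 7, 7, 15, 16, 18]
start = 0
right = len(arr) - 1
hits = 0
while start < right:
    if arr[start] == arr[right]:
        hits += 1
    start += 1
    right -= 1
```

Count matching pairs from ends
`hits` takes the values: 0

Answer: 0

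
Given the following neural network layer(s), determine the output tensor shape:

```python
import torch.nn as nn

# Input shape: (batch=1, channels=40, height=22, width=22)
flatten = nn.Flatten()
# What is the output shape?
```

Input: (1, 40, 22, 22) -> Output: (1, 19360)

Answer: (1, 19360)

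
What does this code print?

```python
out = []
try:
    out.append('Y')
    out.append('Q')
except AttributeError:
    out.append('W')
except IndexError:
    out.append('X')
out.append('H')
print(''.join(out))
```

Execution trace: 'Y' (try body) → 'Q' (try body, no exception) → 'H' (after the try/except). Output: YQH

Answer: YQH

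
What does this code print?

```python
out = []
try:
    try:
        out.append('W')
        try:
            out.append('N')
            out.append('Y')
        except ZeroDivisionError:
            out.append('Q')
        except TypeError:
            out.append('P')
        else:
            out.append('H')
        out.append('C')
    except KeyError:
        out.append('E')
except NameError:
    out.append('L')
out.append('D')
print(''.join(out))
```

Execution trace: 'W' (try body) → 'N' (inner try body) → 'Y' (inner try body, no exception) → 'H' (inner else) → 'C' (try body, no exception) → 'D' (after the try/except). Output: WNYHCD

Answer: WNYHCD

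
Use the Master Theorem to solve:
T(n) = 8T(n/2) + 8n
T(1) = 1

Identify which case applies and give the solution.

a=8, b=2, f(n)=8n. log_2(8) = 3. Since c=1 < 3, Case 1 applies: T(n) = Θ(n^log_b(a)) = O(n^3).

Answer: O(n^3) - Case 1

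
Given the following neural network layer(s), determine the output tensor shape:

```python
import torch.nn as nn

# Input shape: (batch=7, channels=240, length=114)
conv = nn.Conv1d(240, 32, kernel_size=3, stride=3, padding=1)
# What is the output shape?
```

Input: (7, 240, 114) -> Output: (7, 32, 38)

Answer: (7, 32, 38)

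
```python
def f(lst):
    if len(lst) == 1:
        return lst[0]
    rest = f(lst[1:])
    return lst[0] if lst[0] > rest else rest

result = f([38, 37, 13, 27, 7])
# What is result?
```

Recursive max over [38, 37, 13, 27, 7] = 38

Answer: 38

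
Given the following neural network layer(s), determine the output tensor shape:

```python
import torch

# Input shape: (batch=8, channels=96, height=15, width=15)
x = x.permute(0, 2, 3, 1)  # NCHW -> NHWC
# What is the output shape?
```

Input: (8, 96, 15, 15) -> Output: (8, 15, 15, 96)

Answer: (8, 15, 15, 96)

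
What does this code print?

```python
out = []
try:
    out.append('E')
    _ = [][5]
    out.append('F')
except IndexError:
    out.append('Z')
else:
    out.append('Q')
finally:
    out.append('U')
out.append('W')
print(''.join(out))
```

Execution trace: 'E' (try body) → 'Z' (except IndexError) → 'U' (finally) → 'W' (after the try/except). Output: EZUW

Answer: EZUW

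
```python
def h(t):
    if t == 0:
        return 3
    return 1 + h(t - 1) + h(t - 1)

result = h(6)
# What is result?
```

h(t) = 1 + 2·h(t-1), h(0)=3. Closed form: (3+1)·2^6 - 1 = 255.

Answer: 255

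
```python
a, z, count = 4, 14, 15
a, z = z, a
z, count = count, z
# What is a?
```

Trace:
`a, z, count = 4, 14, 15` → a = 4; z = 14; count = 15
`a, z = z, a` → a = 14; z = 4
`z, count = count, z` → z = 15; count = 4
So a = 14

Answer: 14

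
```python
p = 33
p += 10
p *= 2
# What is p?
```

Trace:
`p = 33` → p = 33
`p += 10` → p = 43
`p *= 2` → p = 86
So p = 86

Answer: 86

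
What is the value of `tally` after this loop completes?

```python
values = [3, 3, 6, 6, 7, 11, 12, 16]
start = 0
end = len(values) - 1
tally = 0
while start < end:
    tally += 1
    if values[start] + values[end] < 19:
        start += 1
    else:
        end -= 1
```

Steps to find pair summing to 19
`tally` takes the values: 0 → 1 → 2 → 3 → 4 → 5 → 6 → 7

Answer: 7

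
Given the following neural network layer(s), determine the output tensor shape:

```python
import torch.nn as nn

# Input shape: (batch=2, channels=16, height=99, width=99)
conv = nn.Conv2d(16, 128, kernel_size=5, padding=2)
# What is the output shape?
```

Input: (2, 16, 99, 99) -> Output: (2, 128, 99, 99)

Answer: (2, 128, 99, 99)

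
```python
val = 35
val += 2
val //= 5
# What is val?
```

Trace:
`val = 35` → val = 35
`val += 2` → val = 37
`val //= 5` → val = 7
So val = 7

Answer: 7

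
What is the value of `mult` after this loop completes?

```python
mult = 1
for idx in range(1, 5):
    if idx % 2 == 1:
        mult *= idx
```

Product of odd numbers 1 to 4
`mult` takes the values: 1 → 3

Answer: 3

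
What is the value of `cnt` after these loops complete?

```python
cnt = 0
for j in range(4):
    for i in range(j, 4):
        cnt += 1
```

Upper triangle: 4 + 3 + ... + 1
`cnt` takes the values: 0 → 1 → 2 → 3 → 4 → 5 → 6 → 7 → 8 → 9 → 10

Answer: 10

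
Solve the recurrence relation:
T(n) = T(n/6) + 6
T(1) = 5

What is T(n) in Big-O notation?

Each step divides n by 6 and adds 6. After log_6(n) steps we reach T(1)=5. So T(n) = 6·log_6(n) + 5 = O(log n).

Answer: O(log n)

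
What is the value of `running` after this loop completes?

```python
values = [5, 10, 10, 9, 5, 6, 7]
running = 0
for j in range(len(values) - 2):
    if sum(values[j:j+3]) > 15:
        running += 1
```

Count windows with sum > 15
`running` takes the values: 0 → 1 → 2 → 3 → 4 → 5

Answer: 5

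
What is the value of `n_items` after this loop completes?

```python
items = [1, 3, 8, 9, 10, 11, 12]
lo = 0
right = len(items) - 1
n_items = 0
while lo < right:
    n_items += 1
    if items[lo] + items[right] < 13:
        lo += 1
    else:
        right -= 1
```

Steps to find pair summing to 13
`n_items` takes the values: 0 → 1 → 2 → 3 → 4 → 5 → 6

Answer: 6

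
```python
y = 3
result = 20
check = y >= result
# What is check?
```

Trace:
`y = 3` → y = 3
`result = 20` → result = 20
`check = y >= result` → check = False
So check = False

Answer: False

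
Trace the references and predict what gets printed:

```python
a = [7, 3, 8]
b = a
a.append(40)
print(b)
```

Key concept: basic list aliasing.
Step by step:
`a = [7, 3, 8]` → a = [7, 3, 8]
`b = a` → b = [7, 3, 8] (same object as a)
`a.append(40)` → a = [7, 3, 8, 40] (same object as b); b = [7, 3, 8, 40] (same object as a)
`print(b)` → prints [7, 3, 8, 40]

Answer: [7, 3, 8, 40]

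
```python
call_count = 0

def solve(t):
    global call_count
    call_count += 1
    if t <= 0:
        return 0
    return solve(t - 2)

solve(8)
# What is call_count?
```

Linear recursion stepping by 2: 5 calls from t=8 down to ≤0.

Answer: 5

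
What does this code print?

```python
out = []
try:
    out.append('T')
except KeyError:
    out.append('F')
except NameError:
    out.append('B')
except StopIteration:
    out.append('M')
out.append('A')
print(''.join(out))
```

Execution trace: 'T' (try body, no exception) → 'A' (after the try/except). Output: TA

Answer: TA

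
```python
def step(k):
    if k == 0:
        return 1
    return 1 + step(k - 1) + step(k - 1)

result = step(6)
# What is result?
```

step(k) = 1 + 2·step(k-1), step(0)=1. Closed form: (1+1)·2^6 - 1 = 127.

Answer: 127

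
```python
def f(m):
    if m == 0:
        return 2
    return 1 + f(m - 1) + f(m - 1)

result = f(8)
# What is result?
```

f(m) = 1 + 2·f(m-1), f(0)=2. Closed form: (2+1)·2^8 - 1 = 767.

Answer: 767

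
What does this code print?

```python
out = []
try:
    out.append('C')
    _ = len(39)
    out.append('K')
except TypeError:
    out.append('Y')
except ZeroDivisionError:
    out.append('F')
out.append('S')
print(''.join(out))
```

Execution trace: 'C' (try body) → 'Y' (except TypeError) → 'S' (after the try/except). Output: CYS

Answer: CYS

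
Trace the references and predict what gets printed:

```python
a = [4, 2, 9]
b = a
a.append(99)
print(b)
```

Key concept: basic list aliasing.
Step by step:
`a = [4, 2, 9]` → a = [4, 2, 9]
`b = a` → b = [4, 2, 9] (same object as a)
`a.append(99)` → a = [4, 2, 9, 99] (same object as b); b = [4, 2, 9, 99] (same object as a)
`print(b)` → prints [4, 2, 9, 99]

Answer: [4, 2, 9, 99]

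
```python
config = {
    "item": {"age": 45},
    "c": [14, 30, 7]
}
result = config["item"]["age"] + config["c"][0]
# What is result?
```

Trace:
`config = { ...` → config = {'item': {'age': 45}, 'c': [14, 30, 7]}
`result = config["item"]["age"] + config["c"][0]` → result = 59
So result = 59

Answer: 59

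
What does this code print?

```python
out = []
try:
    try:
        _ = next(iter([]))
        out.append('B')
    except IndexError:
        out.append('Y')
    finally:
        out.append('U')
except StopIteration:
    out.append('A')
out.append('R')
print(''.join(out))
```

Execution trace: 'U' (inner finally) → 'A' (outer except StopIteration) → 'R' (after the try/except). Output: UAR

Answer: UAR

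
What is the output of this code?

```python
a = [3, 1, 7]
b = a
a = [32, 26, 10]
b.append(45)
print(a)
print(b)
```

Key concept: rebinding vs mutation: a is rebound to a new list, b still points at the original.
Step by step:
`a = [3, 1, 7]` → a = [3, 1, 7]
`b = a` → b = [3, 1, 7] (same object as a)
`a = [32, 26, 10]` → a = [32, 26, 10]
`b.append(45)` → b = [3, 1, 7, 45]
`print(a)` → prints [32, 26, 10]
`print(b)` → prints [3, 1, 7, 45]

Answer:
[32, 26, 10]
[3, 1, 7, 45]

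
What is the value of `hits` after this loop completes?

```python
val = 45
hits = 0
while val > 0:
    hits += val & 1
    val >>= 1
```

Count set bits in 45 (binary: 0b101101)
`hits` takes the values: 0 → 1 → 2 → 3 → 4

Answer: 4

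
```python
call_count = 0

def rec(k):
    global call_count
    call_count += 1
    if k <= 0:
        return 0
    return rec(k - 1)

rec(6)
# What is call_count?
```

Linear recursion stepping by 1: 7 calls from k=6 down to ≤0.

Answer: 7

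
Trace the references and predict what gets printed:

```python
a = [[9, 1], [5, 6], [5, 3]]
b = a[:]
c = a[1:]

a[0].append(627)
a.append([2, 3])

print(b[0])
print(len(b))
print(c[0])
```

Key concept: slice with nested mutation.
Step by step:
`a = [[9, 1], [5, 6], [5, 3]]` → a = [[9, 1], [5, 6], [5, 3]]
`b = a[:]` → b = [[9, 1], [5, 6], [5, 3]]
`c = a[1:]` → c = [[5, 6], [5, 3]]
`a[0].append(627)` → a = [[9, 1, 627], [5, 6], [5, 3]]; b = [[9, 1, 627], [5, 6], [5, 3]]
`a.append([2, 3])` → a = [[9, 1, 627], [5, 6], [5, 3], [2, 3]]
`print(b[0])` → prints [9, 1, 627]
`print(len(b))` → prints 3
`print(c[0])` → prints [5, 6]

Answer:
[9, 1, 627]
3
[5, 6]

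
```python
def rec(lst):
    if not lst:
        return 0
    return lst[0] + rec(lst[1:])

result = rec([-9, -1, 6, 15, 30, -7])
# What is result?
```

(-9) + (-1) + 6 + 15 + 30 + (-7) + 0 = 34

Answer: 34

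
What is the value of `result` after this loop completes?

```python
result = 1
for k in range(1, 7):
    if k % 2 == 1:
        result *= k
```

Product of odd numbers 1 to 6
`result` takes the values: 1 → 3 → 15

Answer: 15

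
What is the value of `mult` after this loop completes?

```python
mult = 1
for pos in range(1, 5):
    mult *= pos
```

4! = 24
`mult` takes the values: 1 → 2 → 6 → 24

Answer: 24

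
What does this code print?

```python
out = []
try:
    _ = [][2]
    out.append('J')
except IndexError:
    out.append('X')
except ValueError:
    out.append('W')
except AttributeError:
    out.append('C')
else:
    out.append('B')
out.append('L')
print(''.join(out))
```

Execution trace: 'X' (except IndexError) → 'L' (after the try/except). Output: XL

Answer: XL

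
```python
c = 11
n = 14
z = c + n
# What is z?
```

Trace:
`c = 11` → c = 11
`n = 14` → n = 14
`z = c + n` → z = 25
So z = 25

Answer: 25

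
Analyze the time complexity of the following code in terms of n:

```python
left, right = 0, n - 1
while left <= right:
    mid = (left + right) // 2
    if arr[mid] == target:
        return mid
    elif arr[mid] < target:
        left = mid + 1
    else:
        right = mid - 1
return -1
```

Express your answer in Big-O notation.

This is Binary search in a sorted array. Time complexity: O(log n).

Answer: O(log n)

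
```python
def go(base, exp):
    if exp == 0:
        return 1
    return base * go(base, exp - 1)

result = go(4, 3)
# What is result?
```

go(4, 3) = 4 * 4 * 4 = 64

Answer: 64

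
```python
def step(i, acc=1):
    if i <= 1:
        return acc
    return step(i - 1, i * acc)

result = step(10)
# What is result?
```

Accumulator trace (n, acc): (10, 1) -> (9, 10) -> (8, 90) -> (7, 720) -> (6, 5040) -> (5, 30240) -> (4, 151200) -> (3, 604800) -> (2, 1814400) -> (1, 3628800) -> return 3628800

Answer: 3628800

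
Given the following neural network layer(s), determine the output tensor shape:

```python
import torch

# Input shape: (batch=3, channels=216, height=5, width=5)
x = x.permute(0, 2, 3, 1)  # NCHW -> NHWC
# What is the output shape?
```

Input: (3, 216, 5, 5) -> Output: (3, 5, 5, 216)

Answer: (3, 5, 5, 216)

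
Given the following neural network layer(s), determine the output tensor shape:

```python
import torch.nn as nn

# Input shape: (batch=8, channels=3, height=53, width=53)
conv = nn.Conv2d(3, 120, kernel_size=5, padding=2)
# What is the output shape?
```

Input: (8, 3, 53, 53) -> Output: (8, 120, 53, 53)

Answer: (8, 120, 53, 53)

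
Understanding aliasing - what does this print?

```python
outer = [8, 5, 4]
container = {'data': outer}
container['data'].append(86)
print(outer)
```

Key concept: dict holds reference to list.
Step by step:
`outer = [8, 5, 4]` → outer = [8, 5, 4]
`container = {'data': outer}` → container = {'data': [8, 5, 4]}
`container['data'].append(86)` → outer = [8, 5, 4, 86]; container = {'data': [8, 5, 4, 86]}
`print(outer)` → prints [8, 5, 4, 86]

Answer: [8, 5, 4, 86]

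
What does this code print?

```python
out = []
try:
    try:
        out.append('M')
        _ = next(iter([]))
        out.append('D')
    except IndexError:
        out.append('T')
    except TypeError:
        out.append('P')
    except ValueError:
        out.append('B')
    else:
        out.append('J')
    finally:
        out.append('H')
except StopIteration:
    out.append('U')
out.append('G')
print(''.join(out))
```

Execution trace: 'M' (try body) → 'H' (finally) → 'U' (outer except StopIteration) → 'G' (after the try/except). Output: MHUG

Answer: MHUG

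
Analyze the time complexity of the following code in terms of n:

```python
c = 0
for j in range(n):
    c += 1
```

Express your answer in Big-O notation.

Each loop level contributes: n. Multiplying the contributions gives O(n).

Answer: O(n)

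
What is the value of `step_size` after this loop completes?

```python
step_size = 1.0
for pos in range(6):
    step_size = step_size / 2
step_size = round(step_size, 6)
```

Halving LR 6 times: 1 / 2^6
`step_size` takes the values: 1.0 → 0.5 → 0.25 → 0.125 → 0.0625 → 0.03125 → 0.015625

Answer: 0.015625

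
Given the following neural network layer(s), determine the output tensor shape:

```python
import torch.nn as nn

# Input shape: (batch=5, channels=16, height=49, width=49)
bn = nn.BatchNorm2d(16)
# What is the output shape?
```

Input: (5, 16, 49, 49) -> Output: (5, 16, 49, 49)

Answer: (5, 16, 49, 49)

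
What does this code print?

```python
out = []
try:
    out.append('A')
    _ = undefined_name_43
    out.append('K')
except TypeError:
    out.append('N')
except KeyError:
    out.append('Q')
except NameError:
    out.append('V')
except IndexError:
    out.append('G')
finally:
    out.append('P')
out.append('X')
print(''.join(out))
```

Execution trace: 'A' (try body) → 'V' (except NameError) → 'P' (finally) → 'X' (after the try/except). Output: AVPX

Answer: AVPX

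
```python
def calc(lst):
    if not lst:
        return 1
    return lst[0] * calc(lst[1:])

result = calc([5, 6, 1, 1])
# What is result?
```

Product over [5, 6, 1, 1] = 5 * 6 * 1 * 1 = 30

Answer: 30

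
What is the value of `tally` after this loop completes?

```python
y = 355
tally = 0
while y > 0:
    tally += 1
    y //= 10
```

Count digits by repeated division by 10
`tally` takes the values: 0 → 1 → 2 → 3

Answer: 3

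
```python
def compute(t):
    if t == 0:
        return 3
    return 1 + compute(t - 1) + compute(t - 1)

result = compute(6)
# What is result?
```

compute(t) = 1 + 2·compute(t-1), compute(0)=3. Closed form: (3+1)·2^6 - 1 = 255.

Answer: 255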